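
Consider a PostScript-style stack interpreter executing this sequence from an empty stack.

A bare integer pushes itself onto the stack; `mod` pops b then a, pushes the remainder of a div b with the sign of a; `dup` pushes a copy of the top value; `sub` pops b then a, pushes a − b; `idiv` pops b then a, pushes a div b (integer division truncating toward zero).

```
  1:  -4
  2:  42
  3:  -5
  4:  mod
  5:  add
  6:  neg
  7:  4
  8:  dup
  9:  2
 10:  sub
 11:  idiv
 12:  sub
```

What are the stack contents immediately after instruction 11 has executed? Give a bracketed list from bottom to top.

-4   → [-4]
42   → [-4, 42]
-5   → [-4, 42, -5]
mod  → [-4, 2]
add  → [-2]
neg  → [2]
4    → [2, 4]
dup  → [2, 4, 4]
2    → [2, 4, 4, 2]
sub  → [2, 4, 2]
idiv → [2, 2]

[2, 2]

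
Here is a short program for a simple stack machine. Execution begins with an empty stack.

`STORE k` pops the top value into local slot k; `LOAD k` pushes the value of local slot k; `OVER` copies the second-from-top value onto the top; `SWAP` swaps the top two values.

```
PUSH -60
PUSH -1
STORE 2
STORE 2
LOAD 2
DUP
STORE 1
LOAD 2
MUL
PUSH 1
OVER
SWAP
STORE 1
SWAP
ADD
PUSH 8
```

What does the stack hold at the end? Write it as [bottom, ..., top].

PUSH -60 : -60
PUSH -1  : -60 -1
STORE 2  : -60
STORE 2  : (empty)
LOAD 2   : -60
DUP      : -60 -60
STORE 1  : -60
LOAD 2   : -60 -60
MUL      : 3600
PUSH 1   : 3600 1
OVER     : 3600 1 3600
SWAP     : 3600 3600 1
STORE 1  : 3600 3600
SWAP     : 3600 3600
ADD      : 7200
PUSH 8   : 7200 8

[7200, 8]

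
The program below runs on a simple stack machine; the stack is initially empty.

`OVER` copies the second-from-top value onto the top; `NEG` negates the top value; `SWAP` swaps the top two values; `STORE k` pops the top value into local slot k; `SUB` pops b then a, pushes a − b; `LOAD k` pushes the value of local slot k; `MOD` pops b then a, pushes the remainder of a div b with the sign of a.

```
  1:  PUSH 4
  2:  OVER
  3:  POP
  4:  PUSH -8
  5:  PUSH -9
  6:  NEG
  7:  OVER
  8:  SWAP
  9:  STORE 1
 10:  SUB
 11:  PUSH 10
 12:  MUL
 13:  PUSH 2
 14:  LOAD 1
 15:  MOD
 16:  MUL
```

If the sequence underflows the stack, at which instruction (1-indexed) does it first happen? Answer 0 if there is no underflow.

PUSH 4 : [4]
OVER  — needs 2 operands, stack has 1 → underflow

2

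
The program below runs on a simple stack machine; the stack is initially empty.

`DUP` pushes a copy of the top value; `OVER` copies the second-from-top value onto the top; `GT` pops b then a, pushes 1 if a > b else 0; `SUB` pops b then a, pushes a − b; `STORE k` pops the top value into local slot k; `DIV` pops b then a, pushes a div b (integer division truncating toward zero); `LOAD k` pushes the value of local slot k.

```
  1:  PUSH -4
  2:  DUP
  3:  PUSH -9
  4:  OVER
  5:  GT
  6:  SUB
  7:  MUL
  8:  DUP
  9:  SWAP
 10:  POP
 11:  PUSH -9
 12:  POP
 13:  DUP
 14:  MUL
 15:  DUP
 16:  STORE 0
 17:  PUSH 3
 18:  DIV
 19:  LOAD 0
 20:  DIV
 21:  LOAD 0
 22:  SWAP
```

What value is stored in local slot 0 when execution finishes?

PUSH -4 -> [-4]
DUP     -> [-4, -4]
PUSH -9 -> [-4, -4, -9]
OVER    -> [-4, -4, -9, -4]
GT      -> [-4, -4, 0]
SUB     -> [-4, -4]
MUL     -> [16]
DUP     -> [16, 16]
SWAP    -> [16, 16]
POP     -> [16]
PUSH -9 -> [16, -9]
POP     -> [16]
DUP     -> [16, 16]
MUL     -> [256]
DUP     -> [256, 256]
STORE 0 -> [256]
PUSH 3  -> [256, 3]
DIV     -> [85]
LOAD 0  -> [85, 256]
DIV     -> [0]
LOAD 0  -> [0, 256]
SWAP    -> [256, 0]

256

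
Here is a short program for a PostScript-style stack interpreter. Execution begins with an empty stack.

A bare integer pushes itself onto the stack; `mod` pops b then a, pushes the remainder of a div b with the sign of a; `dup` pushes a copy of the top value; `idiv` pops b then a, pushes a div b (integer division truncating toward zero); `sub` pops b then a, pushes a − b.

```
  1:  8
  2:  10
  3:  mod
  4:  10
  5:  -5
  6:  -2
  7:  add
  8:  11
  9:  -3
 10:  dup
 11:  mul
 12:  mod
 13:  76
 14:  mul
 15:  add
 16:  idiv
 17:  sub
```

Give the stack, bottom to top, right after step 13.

[8, 10, -7, 2, 76]

8   -> 8
10  -> 8 10
mod -> 8
10  -> 8 10
-5  -> 8 10 -5
-2  -> 8 10 -5 -2
add -> 8 10 -7
11  -> 8 10 -7 11
-3  -> 8 10 -7 11 -3
dup -> 8 10 -7 11 -3 -3
mul -> 8 10 -7 11 9
mod -> 8 10 -7 2
76  -> 8 10 -7 2 76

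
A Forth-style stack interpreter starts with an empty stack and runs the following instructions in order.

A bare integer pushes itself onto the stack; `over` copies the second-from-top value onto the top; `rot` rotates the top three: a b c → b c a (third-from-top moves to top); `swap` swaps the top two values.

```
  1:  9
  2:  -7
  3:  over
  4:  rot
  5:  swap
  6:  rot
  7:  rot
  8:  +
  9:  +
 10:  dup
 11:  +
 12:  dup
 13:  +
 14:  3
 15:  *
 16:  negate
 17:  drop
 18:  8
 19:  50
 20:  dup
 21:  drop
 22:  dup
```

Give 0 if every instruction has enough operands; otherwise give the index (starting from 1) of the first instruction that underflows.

0

9      → 9
-7     → 9 -7
over   → 9 -7 9
rot    → -7 9 9
swap   → -7 9 9
rot    → 9 9 -7
rot    → 9 -7 9
+      → 9 2
+      → 11
dup    → 11 11
+      → 22
dup    → 22 22
+      → 44
3      → 44 3
*      → 132
negate → -132
drop   → (empty)
8      → 8
50     → 8 50
dup    → 8 50 50
drop   → 8 50
dup    → 8 50 50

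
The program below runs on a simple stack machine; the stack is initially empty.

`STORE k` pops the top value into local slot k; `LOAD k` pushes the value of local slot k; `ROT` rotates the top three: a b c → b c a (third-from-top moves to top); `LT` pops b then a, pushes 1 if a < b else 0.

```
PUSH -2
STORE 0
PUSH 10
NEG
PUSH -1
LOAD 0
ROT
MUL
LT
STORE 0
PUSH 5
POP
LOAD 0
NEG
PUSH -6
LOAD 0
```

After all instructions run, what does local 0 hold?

PUSH -2 → [-2]
STORE 0 → []
PUSH 10 → [10]
NEG     → [-10]
PUSH -1 → [-10, -1]
LOAD 0  → [-10, -1, -2]
ROT     → [-1, -2, -10]
MUL     → [-1, 20]
LT      → [1]
STORE 0 → []
PUSH 5  → [5]
POP     → []
LOAD 0  → [1]
NEG     → [-1]
PUSH -6 → [-1, -6]
LOAD 0  → [-1, -6, 1]

1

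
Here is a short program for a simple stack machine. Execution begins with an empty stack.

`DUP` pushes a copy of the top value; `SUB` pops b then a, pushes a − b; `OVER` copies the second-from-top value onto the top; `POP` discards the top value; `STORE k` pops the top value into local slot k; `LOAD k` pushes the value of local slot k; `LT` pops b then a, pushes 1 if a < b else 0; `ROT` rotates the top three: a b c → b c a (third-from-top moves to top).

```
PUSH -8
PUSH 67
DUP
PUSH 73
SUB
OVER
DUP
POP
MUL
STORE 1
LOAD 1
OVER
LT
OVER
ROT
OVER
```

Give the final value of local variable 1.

-402

PUSH -8 -> -8
PUSH 67 -> -8 67
DUP     -> -8 67 67
PUSH 73 -> -8 67 67 73
SUB     -> -8 67 -6
OVER    -> -8 67 -6 67
DUP     -> -8 67 -6 67 67
POP     -> -8 67 -6 67
MUL     -> -8 67 -402
STORE 1 -> -8 67
LOAD 1  -> -8 67 -402
OVER    -> -8 67 -402 67
LT      -> -8 67 1
OVER    -> -8 67 1 67
ROT     -> -8 1 67 67
OVER    -> -8 1 67 67 67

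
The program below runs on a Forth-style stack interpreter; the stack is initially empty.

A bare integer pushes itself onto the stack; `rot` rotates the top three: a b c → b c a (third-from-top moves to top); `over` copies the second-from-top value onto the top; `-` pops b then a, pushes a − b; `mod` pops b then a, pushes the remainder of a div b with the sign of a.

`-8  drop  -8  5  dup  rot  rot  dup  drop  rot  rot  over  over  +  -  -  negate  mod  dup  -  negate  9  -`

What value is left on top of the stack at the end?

-9

-8     : [-8]
drop   : []
-8     : [-8]
5      : [-8, 5]
dup    : [-8, 5, 5]
rot    : [5, 5, -8]
rot    : [5, -8, 5]
dup    : [5, -8, 5, 5]
drop   : [5, -8, 5]
rot    : [-8, 5, 5]
rot    : [5, 5, -8]
over   : [5, 5, -8, 5]
over   : [5, 5, -8, 5, -8]
+      : [5, 5, -8, -3]
-      : [5, 5, -5]
-      : [5, 10]
negate : [5, -10]
mod    : [5]
dup    : [5, 5]
-      : [0]
negate : [0]
9      : [0, 9]
-      : [-9]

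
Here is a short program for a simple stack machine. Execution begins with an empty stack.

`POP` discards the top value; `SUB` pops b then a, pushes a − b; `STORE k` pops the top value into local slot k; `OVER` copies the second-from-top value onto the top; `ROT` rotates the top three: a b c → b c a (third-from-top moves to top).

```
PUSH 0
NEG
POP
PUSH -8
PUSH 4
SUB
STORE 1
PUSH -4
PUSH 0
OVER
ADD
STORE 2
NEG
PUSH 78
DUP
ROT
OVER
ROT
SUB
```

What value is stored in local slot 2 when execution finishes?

-4

PUSH 0  -> [0]
NEG     -> [0]
POP     -> []
PUSH -8 -> [-8]
PUSH 4  -> [-8, 4]
SUB     -> [-12]
STORE 1 -> []
PUSH -4 -> [-4]
PUSH 0  -> [-4, 0]
OVER    -> [-4, 0, -4]
ADD     -> [-4, -4]
STORE 2 -> [-4]
NEG     -> [4]
PUSH 78 -> [4, 78]
DUP     -> [4, 78, 78]
ROT     -> [78, 78, 4]
OVER    -> [78, 78, 4, 78]
ROT     -> [78, 4, 78, 78]
SUB     -> [78, 4, 0]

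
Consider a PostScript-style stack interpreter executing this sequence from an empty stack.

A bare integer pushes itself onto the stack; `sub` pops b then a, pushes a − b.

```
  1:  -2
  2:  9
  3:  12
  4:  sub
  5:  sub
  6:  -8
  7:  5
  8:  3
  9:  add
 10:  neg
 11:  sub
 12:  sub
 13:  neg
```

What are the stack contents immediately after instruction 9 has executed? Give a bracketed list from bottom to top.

[1, -8, 8]

-2  : -2
9   : -2 9
12  : -2 9 12
sub : -2 -3
sub : 1
-8  : 1 -8
5   : 1 -8 5
3   : 1 -8 5 3
add : 1 -8 8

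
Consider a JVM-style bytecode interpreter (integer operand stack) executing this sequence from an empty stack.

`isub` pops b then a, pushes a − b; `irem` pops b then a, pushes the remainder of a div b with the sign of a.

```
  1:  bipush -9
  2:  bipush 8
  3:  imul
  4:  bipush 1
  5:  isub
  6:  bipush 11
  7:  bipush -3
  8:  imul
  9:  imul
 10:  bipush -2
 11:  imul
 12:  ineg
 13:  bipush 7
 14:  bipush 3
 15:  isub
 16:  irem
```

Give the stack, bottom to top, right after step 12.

[4818]

bipush -9  [-9]
bipush 8   [-9, 8]
imul       [-72]
bipush 1   [-72, 1]
isub       [-73]
bipush 11  [-73, 11]
bipush -3  [-73, 11, -3]
imul       [-73, -33]
imul       [2409]
bipush -2  [2409, -2]
imul       [-4818]
ineg       [4818]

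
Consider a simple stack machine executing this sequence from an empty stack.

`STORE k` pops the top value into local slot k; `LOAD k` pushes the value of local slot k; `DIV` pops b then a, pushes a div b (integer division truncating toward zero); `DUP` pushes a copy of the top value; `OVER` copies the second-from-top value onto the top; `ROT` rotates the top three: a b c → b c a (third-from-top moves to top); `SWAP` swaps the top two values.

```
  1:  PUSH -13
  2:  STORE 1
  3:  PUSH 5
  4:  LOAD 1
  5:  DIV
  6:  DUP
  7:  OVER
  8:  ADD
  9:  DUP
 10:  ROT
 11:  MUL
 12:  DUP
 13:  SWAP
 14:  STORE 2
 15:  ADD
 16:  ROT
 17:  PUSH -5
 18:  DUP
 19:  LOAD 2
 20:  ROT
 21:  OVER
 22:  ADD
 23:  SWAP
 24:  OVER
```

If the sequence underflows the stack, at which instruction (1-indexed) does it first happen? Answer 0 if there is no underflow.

16

PUSH -13 -> -13
STORE 1  -> (empty)
PUSH 5   -> 5
LOAD 1   -> 5 -13
DIV      -> 0
DUP      -> 0 0
OVER     -> 0 0 0
ADD      -> 0 0
DUP      -> 0 0 0
ROT      -> 0 0 0
MUL      -> 0 0
DUP      -> 0 0 0
SWAP     -> 0 0 0
STORE 2  -> 0 0
ADD      -> 0
ROT  — needs 3 operands, stack has 1 → underflow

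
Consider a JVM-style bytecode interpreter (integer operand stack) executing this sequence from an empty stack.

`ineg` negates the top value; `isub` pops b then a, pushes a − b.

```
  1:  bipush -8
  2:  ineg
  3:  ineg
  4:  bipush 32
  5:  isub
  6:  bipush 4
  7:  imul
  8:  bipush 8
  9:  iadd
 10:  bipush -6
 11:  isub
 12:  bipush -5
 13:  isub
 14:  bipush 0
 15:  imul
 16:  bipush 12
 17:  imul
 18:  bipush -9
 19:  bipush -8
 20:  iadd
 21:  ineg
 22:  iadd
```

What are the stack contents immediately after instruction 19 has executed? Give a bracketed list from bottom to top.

[0, -9, -8]

bipush -8 : [-8]
ineg      : [8]
ineg      : [-8]
bipush 32 : [-8, 32]
isub      : [-40]
bipush 4  : [-40, 4]
imul      : [-160]
bipush 8  : [-160, 8]
iadd      : [-152]
bipush -6 : [-152, -6]
isub      : [-146]
bipush -5 : [-146, -5]
isub      : [-141]
bipush 0  : [-141, 0]
imul      : [0]
bipush 12 : [0, 12]
imul      : [0]
bipush -9 : [0, -9]
bipush -8 : [0, -9, -8]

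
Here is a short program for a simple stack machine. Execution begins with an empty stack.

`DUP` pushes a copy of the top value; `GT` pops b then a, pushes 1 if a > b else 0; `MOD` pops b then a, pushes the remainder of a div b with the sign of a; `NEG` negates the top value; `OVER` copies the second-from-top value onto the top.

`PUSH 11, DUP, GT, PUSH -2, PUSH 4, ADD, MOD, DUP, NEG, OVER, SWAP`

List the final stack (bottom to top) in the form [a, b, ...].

[0, 0, 0]

PUSH 11 → 11
DUP     → 11 11
GT      → 0
PUSH -2 → 0 -2
PUSH 4  → 0 -2 4
ADD     → 0 2
MOD     → 0
DUP     → 0 0
NEG     → 0 0
OVER    → 0 0 0
SWAP    → 0 0 0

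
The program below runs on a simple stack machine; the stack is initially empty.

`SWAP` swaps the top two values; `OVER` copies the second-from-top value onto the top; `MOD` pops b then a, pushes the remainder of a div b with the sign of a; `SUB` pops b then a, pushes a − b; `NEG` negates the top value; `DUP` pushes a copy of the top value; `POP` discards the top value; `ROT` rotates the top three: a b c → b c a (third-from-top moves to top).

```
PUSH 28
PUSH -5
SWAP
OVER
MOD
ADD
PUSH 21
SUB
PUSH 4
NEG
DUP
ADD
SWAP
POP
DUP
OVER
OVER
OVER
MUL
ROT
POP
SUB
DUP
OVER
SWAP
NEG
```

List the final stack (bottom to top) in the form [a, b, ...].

PUSH 28  28
PUSH -5  28 -5
SWAP     -5 28
OVER     -5 28 -5
MOD      -5 3
ADD      -2
PUSH 21  -2 21
SUB      -23
PUSH 4   -23 4
NEG      -23 -4
DUP      -23 -4 -4
ADD      -23 -8
SWAP     -8 -23
POP      -8
DUP      -8 -8
OVER     -8 -8 -8
OVER     -8 -8 -8 -8
OVER     -8 -8 -8 -8 -8
MUL      -8 -8 -8 64
ROT      -8 -8 64 -8
POP      -8 -8 64
SUB      -8 -72
DUP      -8 -72 -72
OVER     -8 -72 -72 -72
SWAP     -8 -72 -72 -72
NEG      -8 -72 -72 72

[-8, -72, -72, 72]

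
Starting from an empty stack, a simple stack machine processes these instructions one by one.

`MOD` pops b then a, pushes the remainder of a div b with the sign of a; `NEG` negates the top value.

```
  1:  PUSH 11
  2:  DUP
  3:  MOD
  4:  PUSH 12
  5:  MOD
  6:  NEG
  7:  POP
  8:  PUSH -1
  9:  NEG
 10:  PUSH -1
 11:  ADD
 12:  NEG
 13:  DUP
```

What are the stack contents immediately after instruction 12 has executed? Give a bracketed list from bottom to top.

[0]

PUSH 11 -> 11
DUP     -> 11 11
MOD     -> 0
PUSH 12 -> 0 12
MOD     -> 0
NEG     -> 0
POP     -> (empty)
PUSH -1 -> -1
NEG     -> 1
PUSH -1 -> 1 -1
ADD     -> 0
NEG     -> 0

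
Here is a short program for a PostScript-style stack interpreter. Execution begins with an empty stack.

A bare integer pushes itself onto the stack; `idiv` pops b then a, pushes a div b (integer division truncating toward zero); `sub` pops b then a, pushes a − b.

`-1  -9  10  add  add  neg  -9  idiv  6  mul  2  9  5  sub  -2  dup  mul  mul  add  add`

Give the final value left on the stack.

-1   -> -1
-9   -> -1 -9
10   -> -1 -9 10
add  -> -1 1
add  -> 0
neg  -> 0
-9   -> 0 -9
idiv -> 0
6    -> 0 6
mul  -> 0
2    -> 0 2
9    -> 0 2 9
5    -> 0 2 9 5
sub  -> 0 2 4
-2   -> 0 2 4 -2
dup  -> 0 2 4 -2 -2
mul  -> 0 2 4 4
mul  -> 0 2 16
add  -> 0 18
add  -> 18

18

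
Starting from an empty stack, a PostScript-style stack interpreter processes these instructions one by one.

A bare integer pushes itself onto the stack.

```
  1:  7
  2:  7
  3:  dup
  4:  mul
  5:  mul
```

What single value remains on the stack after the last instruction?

343

7    [7]
7    [7, 7]
dup  [7, 7, 7]
mul  [7, 49]
mul  [343]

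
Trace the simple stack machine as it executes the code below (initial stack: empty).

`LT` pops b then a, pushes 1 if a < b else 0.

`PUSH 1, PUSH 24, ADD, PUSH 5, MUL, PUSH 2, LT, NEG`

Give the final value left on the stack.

PUSH 1  : 1
PUSH 24 : 1 24
ADD     : 25
PUSH 5  : 25 5
MUL     : 125
PUSH 2  : 125 2
LT      : 0
NEG     : 0

0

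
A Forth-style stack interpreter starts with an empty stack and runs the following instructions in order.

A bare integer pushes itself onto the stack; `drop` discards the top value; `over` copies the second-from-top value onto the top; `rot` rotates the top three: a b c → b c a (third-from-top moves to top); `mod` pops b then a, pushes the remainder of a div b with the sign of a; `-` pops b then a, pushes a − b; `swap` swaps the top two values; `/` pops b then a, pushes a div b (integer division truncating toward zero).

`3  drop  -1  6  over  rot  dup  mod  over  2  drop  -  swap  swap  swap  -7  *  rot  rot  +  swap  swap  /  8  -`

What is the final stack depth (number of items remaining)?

1

3    -> 3
drop -> (empty)
-1   -> -1
6    -> -1 6
over -> -1 6 -1
rot  -> 6 -1 -1
dup  -> 6 -1 -1 -1
mod  -> 6 -1 0
over -> 6 -1 0 -1
2    -> 6 -1 0 -1 2
drop -> 6 -1 0 -1
-    -> 6 -1 1
swap -> 6 1 -1
swap -> 6 -1 1
swap -> 6 1 -1
-7   -> 6 1 -1 -7
*    -> 6 1 7
rot  -> 1 7 6
rot  -> 7 6 1
+    -> 7 7
swap -> 7 7
swap -> 7 7
/    -> 1
8    -> 1 8
-    -> -7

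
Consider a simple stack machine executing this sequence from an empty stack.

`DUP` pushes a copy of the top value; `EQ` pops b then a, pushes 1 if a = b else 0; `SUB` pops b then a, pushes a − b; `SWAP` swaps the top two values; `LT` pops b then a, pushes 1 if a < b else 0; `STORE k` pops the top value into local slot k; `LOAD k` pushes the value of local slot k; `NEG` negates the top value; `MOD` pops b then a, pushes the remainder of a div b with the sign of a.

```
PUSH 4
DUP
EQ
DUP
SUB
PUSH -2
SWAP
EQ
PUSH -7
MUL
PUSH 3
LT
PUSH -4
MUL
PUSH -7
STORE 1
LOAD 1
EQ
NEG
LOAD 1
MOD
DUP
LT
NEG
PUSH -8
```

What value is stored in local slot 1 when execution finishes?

PUSH 4   4
DUP      4 4
EQ       1
DUP      1 1
SUB      0
PUSH -2  0 -2
SWAP     -2 0
EQ       0
PUSH -7  0 -7
MUL      0
PUSH 3   0 3
LT       1
PUSH -4  1 -4
MUL      -4
PUSH -7  -4 -7
STORE 1  -4
LOAD 1   -4 -7
EQ       0
NEG      0
LOAD 1   0 -7
MOD      0
DUP      0 0
LT       0
NEG      0
PUSH -8  0 -8

-7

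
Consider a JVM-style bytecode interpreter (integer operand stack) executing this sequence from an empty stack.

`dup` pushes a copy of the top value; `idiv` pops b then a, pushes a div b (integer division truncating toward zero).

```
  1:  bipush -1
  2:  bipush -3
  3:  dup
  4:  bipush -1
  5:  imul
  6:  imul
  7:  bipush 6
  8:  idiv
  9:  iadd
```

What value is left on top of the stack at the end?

-2

bipush -1 -> -1
bipush -3 -> -1 -3
dup       -> -1 -3 -3
bipush -1 -> -1 -3 -3 -1
imul      -> -1 -3 3
imul      -> -1 -9
bipush 6  -> -1 -9 6
idiv      -> -1 -1
iadd      -> -2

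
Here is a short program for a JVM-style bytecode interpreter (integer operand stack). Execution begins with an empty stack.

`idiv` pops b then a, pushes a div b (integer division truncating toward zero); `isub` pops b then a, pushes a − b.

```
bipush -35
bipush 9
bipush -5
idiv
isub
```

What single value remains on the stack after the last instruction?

-34

bipush -35 → [-35]
bipush 9   → [-35, 9]
bipush -5  → [-35, 9, -5]
idiv       → [-35, -1]
isub       → [-34]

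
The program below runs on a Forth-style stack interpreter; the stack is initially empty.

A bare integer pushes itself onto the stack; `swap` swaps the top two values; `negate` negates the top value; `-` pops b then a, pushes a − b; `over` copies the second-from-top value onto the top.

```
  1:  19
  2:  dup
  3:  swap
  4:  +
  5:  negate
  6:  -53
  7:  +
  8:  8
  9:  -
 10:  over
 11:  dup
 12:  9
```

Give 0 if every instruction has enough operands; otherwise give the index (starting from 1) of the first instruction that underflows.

10

19     -> [19]
dup    -> [19, 19]
swap   -> [19, 19]
+      -> [38]
negate -> [-38]
-53    -> [-38, -53]
+      -> [-91]
8      -> [-91, 8]
-      -> [-99]
over  — needs 2 operands, stack has 1 → underflow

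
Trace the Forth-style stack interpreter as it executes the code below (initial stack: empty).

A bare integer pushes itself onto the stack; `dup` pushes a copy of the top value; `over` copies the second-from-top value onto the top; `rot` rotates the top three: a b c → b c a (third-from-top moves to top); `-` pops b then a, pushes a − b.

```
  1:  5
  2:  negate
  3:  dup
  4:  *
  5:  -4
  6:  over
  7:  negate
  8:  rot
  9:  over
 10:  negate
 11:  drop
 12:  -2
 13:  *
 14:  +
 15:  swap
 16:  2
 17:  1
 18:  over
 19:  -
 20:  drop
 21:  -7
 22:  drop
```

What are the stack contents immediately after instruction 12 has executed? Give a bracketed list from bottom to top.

[-4, -25, 25, -2]

5      : 5
negate : -5
dup    : -5 -5
*      : 25
-4     : 25 -4
over   : 25 -4 25
negate : 25 -4 -25
rot    : -4 -25 25
over   : -4 -25 25 -25
negate : -4 -25 25 25
drop   : -4 -25 25
-2     : -4 -25 25 -2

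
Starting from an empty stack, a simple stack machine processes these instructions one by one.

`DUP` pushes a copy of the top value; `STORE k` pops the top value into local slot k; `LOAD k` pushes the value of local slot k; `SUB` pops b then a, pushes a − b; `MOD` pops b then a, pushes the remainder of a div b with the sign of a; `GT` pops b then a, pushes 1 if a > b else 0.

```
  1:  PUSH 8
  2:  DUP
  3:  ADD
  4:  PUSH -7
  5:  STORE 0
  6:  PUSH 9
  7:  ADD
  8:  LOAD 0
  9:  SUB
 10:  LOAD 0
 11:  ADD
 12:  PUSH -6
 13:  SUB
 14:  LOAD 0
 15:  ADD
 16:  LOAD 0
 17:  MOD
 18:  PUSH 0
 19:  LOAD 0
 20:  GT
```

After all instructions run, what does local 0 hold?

-7

PUSH 8  → [8]
DUP     → [8, 8]
ADD     → [16]
PUSH -7 → [16, -7]
STORE 0 → [16]
PUSH 9  → [16, 9]
ADD     → [25]
LOAD 0  → [25, -7]
SUB     → [32]
LOAD 0  → [32, -7]
ADD     → [25]
PUSH -6 → [25, -6]
SUB     → [31]
LOAD 0  → [31, -7]
ADD     → [24]
LOAD 0  → [24, -7]
MOD     → [3]
PUSH 0  → [3, 0]
LOAD 0  → [3, 0, -7]
GT      → [3, 1]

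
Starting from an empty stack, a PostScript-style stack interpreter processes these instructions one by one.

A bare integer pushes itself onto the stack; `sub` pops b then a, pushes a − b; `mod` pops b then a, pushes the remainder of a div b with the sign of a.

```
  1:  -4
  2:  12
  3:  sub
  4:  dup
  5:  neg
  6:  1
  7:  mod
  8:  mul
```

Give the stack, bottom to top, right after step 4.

[-16, -16]

-4  → [-4]
12  → [-4, 12]
sub → [-16]
dup → [-16, -16]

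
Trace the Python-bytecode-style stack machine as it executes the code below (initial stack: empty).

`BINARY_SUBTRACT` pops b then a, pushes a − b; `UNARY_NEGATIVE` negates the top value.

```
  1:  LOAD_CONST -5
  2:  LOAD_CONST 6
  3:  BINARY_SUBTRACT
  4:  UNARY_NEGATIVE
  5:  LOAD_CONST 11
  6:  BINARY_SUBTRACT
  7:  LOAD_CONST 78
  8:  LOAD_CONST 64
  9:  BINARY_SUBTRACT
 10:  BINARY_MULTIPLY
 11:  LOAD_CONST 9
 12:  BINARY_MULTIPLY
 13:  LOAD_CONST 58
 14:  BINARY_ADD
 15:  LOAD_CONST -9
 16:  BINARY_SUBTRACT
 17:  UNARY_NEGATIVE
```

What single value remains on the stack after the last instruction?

LOAD_CONST -5   : -5
LOAD_CONST 6    : -5 6
BINARY_SUBTRACT : -11
UNARY_NEGATIVE  : 11
LOAD_CONST 11   : 11 11
BINARY_SUBTRACT : 0
LOAD_CONST 78   : 0 78
LOAD_CONST 64   : 0 78 64
BINARY_SUBTRACT : 0 14
BINARY_MULTIPLY : 0
LOAD_CONST 9    : 0 9
BINARY_MULTIPLY : 0
LOAD_CONST 58   : 0 58
BINARY_ADD      : 58
LOAD_CONST -9   : 58 -9
BINARY_SUBTRACT : 67
UNARY_NEGATIVE  : -67

-67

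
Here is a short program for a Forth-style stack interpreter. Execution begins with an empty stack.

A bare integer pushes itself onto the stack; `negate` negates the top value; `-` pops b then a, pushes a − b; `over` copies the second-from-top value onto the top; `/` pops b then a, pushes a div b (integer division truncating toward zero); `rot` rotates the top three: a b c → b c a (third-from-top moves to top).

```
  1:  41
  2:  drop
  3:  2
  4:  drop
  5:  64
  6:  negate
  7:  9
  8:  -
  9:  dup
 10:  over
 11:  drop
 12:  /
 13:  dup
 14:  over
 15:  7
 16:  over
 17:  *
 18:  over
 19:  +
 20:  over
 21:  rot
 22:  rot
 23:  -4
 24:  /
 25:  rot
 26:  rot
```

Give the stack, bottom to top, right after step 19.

[1, 1, 1, 8]

41     -> 41
drop   -> (empty)
2      -> 2
drop   -> (empty)
64     -> 64
negate -> -64
9      -> -64 9
-      -> -73
dup    -> -73 -73
over   -> -73 -73 -73
drop   -> -73 -73
/      -> 1
dup    -> 1 1
over   -> 1 1 1
7      -> 1 1 1 7
over   -> 1 1 1 7 1
*      -> 1 1 1 7
over   -> 1 1 1 7 1
+      -> 1 1 1 8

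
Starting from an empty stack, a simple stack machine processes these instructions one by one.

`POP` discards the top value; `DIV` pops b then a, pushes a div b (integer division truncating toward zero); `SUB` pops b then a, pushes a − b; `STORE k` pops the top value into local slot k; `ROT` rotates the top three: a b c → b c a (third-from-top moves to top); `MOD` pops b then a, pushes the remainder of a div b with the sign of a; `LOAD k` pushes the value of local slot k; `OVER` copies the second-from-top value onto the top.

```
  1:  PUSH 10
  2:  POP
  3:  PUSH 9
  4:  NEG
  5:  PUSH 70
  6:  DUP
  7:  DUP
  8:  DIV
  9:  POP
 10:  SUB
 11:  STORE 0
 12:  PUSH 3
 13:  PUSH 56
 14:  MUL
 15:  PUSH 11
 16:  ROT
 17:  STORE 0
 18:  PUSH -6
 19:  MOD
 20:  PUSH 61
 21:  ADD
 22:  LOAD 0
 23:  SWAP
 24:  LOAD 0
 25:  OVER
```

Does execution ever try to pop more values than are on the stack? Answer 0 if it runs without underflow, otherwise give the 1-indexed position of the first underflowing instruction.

PUSH 10 → [10]
POP     → []
PUSH 9  → [9]
NEG     → [-9]
PUSH 70 → [-9, 70]
DUP     → [-9, 70, 70]
DUP     → [-9, 70, 70, 70]
DIV     → [-9, 70, 1]
POP     → [-9, 70]
SUB     → [-79]
STORE 0 → []
PUSH 3  → [3]
PUSH 56 → [3, 56]
MUL     → [168]
PUSH 11 → [168, 11]
ROT  — needs 3 operands, stack has 2 → underflow

16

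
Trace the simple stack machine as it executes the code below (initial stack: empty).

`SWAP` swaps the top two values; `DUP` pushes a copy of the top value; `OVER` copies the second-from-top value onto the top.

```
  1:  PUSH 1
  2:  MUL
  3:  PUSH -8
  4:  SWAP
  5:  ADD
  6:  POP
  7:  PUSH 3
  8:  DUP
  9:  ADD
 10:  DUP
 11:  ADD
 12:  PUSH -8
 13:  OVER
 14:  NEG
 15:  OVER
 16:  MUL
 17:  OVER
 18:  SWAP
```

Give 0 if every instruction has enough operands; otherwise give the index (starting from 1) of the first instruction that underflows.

2

PUSH 1 -> [1]
MUL  — needs 2 operands, stack has 1 → underflow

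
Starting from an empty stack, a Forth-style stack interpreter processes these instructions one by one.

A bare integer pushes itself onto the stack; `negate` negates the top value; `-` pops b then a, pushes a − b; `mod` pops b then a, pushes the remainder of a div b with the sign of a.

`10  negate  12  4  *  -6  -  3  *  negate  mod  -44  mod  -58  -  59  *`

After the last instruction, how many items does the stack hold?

10     → [10]
negate → [-10]
12     → [-10, 12]
4      → [-10, 12, 4]
*      → [-10, 48]
-6     → [-10, 48, -6]
-      → [-10, 54]
3      → [-10, 54, 3]
*      → [-10, 162]
negate → [-10, -162]
mod    → [-10]
-44    → [-10, -44]
mod    → [-10]
-58    → [-10, -58]
-      → [48]
59     → [48, 59]
*      → [2832]

1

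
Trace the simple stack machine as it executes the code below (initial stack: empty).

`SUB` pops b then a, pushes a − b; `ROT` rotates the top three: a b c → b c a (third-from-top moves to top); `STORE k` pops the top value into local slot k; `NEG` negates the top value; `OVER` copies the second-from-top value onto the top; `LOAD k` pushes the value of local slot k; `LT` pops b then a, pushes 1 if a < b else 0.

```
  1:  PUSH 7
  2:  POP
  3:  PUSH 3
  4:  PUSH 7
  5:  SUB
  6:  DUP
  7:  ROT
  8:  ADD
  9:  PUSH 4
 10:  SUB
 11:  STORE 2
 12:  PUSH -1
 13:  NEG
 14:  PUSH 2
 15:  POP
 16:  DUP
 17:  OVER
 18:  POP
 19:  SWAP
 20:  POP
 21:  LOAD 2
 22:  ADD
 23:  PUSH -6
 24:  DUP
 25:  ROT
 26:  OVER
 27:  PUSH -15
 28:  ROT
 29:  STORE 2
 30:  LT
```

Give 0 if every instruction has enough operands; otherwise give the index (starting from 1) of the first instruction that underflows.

PUSH 7 -> 7
POP    -> (empty)
PUSH 3 -> 3
PUSH 7 -> 3 7
SUB    -> -4
DUP    -> -4 -4
ROT  — needs 3 operands, stack has 2 → underflow

7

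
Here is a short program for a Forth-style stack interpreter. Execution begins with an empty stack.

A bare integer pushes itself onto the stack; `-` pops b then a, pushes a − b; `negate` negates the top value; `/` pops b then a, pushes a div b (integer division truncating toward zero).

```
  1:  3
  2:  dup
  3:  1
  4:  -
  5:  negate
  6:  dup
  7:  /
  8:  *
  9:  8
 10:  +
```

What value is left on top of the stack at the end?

11

3       [3]
dup     [3, 3]
1       [3, 3, 1]
-       [3, 2]
negate  [3, -2]
dup     [3, -2, -2]
/       [3, 1]
*       [3]
8       [3, 8]
+       [11]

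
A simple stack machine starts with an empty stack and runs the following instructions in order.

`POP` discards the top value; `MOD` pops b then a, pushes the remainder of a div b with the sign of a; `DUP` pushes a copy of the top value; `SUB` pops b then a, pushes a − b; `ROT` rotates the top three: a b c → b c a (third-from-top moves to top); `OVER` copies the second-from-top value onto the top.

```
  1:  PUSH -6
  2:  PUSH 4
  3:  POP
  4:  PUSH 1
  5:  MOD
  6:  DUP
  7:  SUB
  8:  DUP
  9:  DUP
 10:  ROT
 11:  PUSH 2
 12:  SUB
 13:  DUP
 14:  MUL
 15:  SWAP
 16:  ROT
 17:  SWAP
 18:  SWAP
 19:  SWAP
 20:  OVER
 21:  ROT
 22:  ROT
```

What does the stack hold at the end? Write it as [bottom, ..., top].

PUSH -6 -> -6
PUSH 4  -> -6 4
POP     -> -6
PUSH 1  -> -6 1
MOD     -> 0
DUP     -> 0 0
SUB     -> 0
DUP     -> 0 0
DUP     -> 0 0 0
ROT     -> 0 0 0
PUSH 2  -> 0 0 0 2
SUB     -> 0 0 -2
DUP     -> 0 0 -2 -2
MUL     -> 0 0 4
SWAP    -> 0 4 0
ROT     -> 4 0 0
SWAP    -> 4 0 0
SWAP    -> 4 0 0
SWAP    -> 4 0 0
OVER    -> 4 0 0 0
ROT     -> 4 0 0 0
ROT     -> 4 0 0 0

[4, 0, 0, 0]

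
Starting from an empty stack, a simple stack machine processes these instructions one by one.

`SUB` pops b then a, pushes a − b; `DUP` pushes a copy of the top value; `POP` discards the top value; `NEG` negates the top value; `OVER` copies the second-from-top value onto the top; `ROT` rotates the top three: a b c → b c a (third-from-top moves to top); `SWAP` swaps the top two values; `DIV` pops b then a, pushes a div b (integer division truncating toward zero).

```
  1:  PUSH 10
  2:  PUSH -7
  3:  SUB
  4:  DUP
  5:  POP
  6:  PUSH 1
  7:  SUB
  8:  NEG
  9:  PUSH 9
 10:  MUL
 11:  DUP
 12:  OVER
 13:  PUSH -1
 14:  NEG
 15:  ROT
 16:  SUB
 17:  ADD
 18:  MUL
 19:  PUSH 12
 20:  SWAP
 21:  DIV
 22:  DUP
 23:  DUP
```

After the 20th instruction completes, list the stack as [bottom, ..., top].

PUSH 10 → [10]
PUSH -7 → [10, -7]
SUB     → [17]
DUP     → [17, 17]
POP     → [17]
PUSH 1  → [17, 1]
SUB     → [16]
NEG     → [-16]
PUSH 9  → [-16, 9]
MUL     → [-144]
DUP     → [-144, -144]
OVER    → [-144, -144, -144]
PUSH -1 → [-144, -144, -144, -1]
NEG     → [-144, -144, -144, 1]
ROT     → [-144, -144, 1, -144]
SUB     → [-144, -144, 145]
ADD     → [-144, 1]
MUL     → [-144]
PUSH 12 → [-144, 12]
SWAP    → [12, -144]

[12, -144]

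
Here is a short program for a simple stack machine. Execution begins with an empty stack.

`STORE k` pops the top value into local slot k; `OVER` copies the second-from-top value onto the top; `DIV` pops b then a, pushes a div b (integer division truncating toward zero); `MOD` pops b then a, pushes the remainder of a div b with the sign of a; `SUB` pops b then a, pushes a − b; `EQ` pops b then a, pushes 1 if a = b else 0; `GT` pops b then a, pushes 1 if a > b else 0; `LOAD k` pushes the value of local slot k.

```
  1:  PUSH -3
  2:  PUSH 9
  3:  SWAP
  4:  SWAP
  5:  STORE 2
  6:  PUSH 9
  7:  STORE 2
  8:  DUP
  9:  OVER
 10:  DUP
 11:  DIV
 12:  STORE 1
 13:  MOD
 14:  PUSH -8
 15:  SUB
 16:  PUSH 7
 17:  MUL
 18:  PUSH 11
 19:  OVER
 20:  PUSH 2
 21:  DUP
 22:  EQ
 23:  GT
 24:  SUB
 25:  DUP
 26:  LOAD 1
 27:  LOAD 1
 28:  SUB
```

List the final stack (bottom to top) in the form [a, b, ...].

[56, 10, 10, 0]

PUSH -3 → [-3]
PUSH 9  → [-3, 9]
SWAP    → [9, -3]
SWAP    → [-3, 9]
STORE 2 → [-3]
PUSH 9  → [-3, 9]
STORE 2 → [-3]
DUP     → [-3, -3]
OVER    → [-3, -3, -3]
DUP     → [-3, -3, -3, -3]
DIV     → [-3, -3, 1]
STORE 1 → [-3, -3]
MOD     → [0]
PUSH -8 → [0, -8]
SUB     → [8]
PUSH 7  → [8, 7]
MUL     → [56]
PUSH 11 → [56, 11]
OVER    → [56, 11, 56]
PUSH 2  → [56, 11, 56, 2]
DUP     → [56, 11, 56, 2, 2]
EQ      → [56, 11, 56, 1]
GT      → [56, 11, 1]
SUB     → [56, 10]
DUP     → [56, 10, 10]
LOAD 1  → [56, 10, 10, 1]
LOAD 1  → [56, 10, 10, 1, 1]
SUB     → [56, 10, 10, 0]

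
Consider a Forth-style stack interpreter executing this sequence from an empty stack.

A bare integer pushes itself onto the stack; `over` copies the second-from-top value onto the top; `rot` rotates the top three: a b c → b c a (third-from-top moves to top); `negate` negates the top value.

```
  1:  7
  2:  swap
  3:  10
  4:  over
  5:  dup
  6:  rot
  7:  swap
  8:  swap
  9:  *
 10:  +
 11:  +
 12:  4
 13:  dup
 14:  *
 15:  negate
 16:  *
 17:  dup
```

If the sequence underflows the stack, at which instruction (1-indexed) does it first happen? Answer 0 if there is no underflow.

7 → 7
swap  — needs 2 operands, stack has 1 → underflow

2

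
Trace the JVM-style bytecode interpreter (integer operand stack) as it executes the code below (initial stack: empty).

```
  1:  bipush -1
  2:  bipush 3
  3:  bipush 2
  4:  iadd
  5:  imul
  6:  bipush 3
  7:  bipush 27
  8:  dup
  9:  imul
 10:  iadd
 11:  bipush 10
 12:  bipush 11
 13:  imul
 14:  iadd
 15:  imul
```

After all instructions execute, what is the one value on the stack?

-4210

bipush -1 : [-1]
bipush 3  : [-1, 3]
bipush 2  : [-1, 3, 2]
iadd      : [-1, 5]
imul      : [-5]
bipush 3  : [-5, 3]
bipush 27 : [-5, 3, 27]
dup       : [-5, 3, 27, 27]
imul      : [-5, 3, 729]
iadd      : [-5, 732]
bipush 10 : [-5, 732, 10]
bipush 11 : [-5, 732, 10, 11]
imul      : [-5, 732, 110]
iadd      : [-5, 842]
imul      : [-4210]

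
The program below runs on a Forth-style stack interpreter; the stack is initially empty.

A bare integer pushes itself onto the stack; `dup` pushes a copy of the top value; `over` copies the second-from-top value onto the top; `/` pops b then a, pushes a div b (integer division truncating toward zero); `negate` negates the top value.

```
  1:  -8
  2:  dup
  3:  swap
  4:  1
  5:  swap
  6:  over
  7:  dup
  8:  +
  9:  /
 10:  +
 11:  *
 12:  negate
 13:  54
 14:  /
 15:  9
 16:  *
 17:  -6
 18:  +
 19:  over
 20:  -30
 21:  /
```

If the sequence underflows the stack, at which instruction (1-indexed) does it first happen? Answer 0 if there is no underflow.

-8      -8
dup     -8 -8
swap    -8 -8
1       -8 -8 1
swap    -8 1 -8
over    -8 1 -8 1
dup     -8 1 -8 1 1
+       -8 1 -8 2
/       -8 1 -4
+       -8 -3
*       24
negate  -24
54      -24 54
/       0
9       0 9
*       0
-6      0 -6
+       -6
over  — needs 2 operands, stack has 1 → underflow

19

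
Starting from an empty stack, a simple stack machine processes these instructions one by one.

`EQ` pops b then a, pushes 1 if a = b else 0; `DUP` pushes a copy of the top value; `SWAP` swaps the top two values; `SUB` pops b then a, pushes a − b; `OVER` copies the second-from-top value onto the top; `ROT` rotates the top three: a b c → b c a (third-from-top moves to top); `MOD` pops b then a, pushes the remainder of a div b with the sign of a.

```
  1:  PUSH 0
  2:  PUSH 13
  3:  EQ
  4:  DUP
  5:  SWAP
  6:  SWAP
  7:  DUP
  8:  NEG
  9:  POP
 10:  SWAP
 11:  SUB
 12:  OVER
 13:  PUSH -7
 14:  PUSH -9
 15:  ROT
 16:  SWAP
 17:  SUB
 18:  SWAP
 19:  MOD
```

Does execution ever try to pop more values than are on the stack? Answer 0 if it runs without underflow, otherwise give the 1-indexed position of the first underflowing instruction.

PUSH 0  : [0]
PUSH 13 : [0, 13]
EQ      : [0]
DUP     : [0, 0]
SWAP    : [0, 0]
SWAP    : [0, 0]
DUP     : [0, 0, 0]
NEG     : [0, 0, 0]
POP     : [0, 0]
SWAP    : [0, 0]
SUB     : [0]
OVER  — needs 2 operands, stack has 1 → underflow

12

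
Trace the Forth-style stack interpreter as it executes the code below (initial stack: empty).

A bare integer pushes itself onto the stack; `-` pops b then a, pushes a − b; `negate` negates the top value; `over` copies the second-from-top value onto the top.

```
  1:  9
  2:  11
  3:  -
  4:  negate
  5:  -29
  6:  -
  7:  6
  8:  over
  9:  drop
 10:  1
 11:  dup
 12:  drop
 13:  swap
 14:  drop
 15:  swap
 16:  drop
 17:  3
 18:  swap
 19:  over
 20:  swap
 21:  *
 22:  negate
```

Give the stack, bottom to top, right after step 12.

9      -> [9]
11     -> [9, 11]
-      -> [-2]
negate -> [2]
-29    -> [2, -29]
-      -> [31]
6      -> [31, 6]
over   -> [31, 6, 31]
drop   -> [31, 6]
1      -> [31, 6, 1]
dup    -> [31, 6, 1, 1]
drop   -> [31, 6, 1]

[31, 6, 1]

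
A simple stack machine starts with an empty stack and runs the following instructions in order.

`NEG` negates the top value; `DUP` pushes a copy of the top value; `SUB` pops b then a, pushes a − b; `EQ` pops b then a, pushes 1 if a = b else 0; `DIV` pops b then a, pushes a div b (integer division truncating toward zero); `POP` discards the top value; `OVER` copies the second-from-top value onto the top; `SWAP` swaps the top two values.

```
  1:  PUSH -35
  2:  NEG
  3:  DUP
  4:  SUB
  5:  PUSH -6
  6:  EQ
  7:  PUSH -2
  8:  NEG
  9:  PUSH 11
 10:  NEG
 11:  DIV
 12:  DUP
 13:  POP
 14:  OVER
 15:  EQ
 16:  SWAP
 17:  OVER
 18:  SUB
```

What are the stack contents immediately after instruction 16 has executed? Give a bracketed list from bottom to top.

PUSH -35 -> [-35]
NEG      -> [35]
DUP      -> [35, 35]
SUB      -> [0]
PUSH -6  -> [0, -6]
EQ       -> [0]
PUSH -2  -> [0, -2]
NEG      -> [0, 2]
PUSH 11  -> [0, 2, 11]
NEG      -> [0, 2, -11]
DIV      -> [0, 0]
DUP      -> [0, 0, 0]
POP      -> [0, 0]
OVER     -> [0, 0, 0]
EQ       -> [0, 1]
SWAP     -> [1, 0]

[1, 0]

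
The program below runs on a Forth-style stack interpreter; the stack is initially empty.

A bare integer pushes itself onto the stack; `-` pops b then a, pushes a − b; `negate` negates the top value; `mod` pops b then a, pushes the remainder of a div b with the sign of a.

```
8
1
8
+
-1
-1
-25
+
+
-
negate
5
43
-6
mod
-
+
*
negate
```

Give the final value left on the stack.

256

8      : [8]
1      : [8, 1]
8      : [8, 1, 8]
+      : [8, 9]
-1     : [8, 9, -1]
-1     : [8, 9, -1, -1]
-25    : [8, 9, -1, -1, -25]
+      : [8, 9, -1, -26]
+      : [8, 9, -27]
-      : [8, 36]
negate : [8, -36]
5      : [8, -36, 5]
43     : [8, -36, 5, 43]
-6     : [8, -36, 5, 43, -6]
mod    : [8, -36, 5, 1]
-      : [8, -36, 4]
+      : [8, -32]
*      : [-256]
negate : [256]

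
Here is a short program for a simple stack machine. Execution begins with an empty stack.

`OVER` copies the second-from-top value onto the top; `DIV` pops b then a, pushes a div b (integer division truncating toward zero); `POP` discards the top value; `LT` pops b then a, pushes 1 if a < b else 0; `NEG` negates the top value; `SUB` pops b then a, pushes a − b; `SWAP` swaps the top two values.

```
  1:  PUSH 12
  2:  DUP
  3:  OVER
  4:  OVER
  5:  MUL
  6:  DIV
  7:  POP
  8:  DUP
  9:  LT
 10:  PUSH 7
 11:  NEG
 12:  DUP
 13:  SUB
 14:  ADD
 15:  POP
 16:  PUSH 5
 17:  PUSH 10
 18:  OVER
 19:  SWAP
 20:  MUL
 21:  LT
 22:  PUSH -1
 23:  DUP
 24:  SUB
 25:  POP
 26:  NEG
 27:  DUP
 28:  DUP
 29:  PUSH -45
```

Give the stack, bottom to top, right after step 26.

[-1]

PUSH 12  [12]
DUP      [12, 12]
OVER     [12, 12, 12]
OVER     [12, 12, 12, 12]
MUL      [12, 12, 144]
DIV      [12, 0]
POP      [12]
DUP      [12, 12]
LT       [0]
PUSH 7   [0, 7]
NEG      [0, -7]
DUP      [0, -7, -7]
SUB      [0, 0]
ADD      [0]
POP      []
PUSH 5   [5]
PUSH 10  [5, 10]
OVER     [5, 10, 5]
SWAP     [5, 5, 10]
MUL      [5, 50]
LT       [1]
PUSH -1  [1, -1]
DUP      [1, -1, -1]
SUB      [1, 0]
POP      [1]
NEG      [-1]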